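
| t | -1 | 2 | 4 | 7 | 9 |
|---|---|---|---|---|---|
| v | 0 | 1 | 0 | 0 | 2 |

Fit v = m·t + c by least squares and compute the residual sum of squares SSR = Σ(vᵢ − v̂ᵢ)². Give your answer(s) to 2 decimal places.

SSR = 2.33

The normal system MᵀM·[m, c]ᵀ = Mᵀv is [[151, 21]; [21, 5]]·[m, c]ᵀ = [20, 3]ᵀ.
Eliminating c: 5·(row 1) − 21·(row 2) gives 314·m = 5·20 − 21·3 = 37, so m = 37/314.
Then c = (3 − 21·(37/314))/5 = 33/314.
Residuals: 2/157, 207/314, -181/314, -146/157, 131/157; SSR = 731/314.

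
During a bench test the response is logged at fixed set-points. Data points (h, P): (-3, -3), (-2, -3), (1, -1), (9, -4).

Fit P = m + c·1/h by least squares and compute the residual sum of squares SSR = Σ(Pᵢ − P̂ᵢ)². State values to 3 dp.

Normal-equation sums: Σ1 = 4, Σ1/h = 5/18, Σ1/h·1/h = 445/324.
Right-hand side: ΣP = -11, Σ1/h·P = 19/18.
Normal equations: [[4, 5/18]; [5/18, 445/324]]·[m, c]ᵀ = [-11, 19/18]ᵀ.
Δ = 4·(445/324) − (5/18)² = 65/12.
m = ((-11)·(445/324) − (5/18)·(19/18))/(65/12) = -998/351; c = (4·(19/18) − (5/18)·(-11))/(65/12) = 262/195.
Residuals: 511/1755, 904/1755, 877/1755, -764/585; SSR = 4046/1755.

SSR = 2.305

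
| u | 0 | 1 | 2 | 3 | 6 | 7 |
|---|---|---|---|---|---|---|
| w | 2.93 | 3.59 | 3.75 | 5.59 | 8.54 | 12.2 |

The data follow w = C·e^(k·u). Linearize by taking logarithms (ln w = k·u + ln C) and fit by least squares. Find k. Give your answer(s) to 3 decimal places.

Linearized form: ln w = k·u + ln C. From the 6 transformed points,
AᵀA = [[99.0000, 19.0000]; [19.0000, 6]], rhs = [39.4632, 10.0421]ᵀ  (here Σu = 19.0000, Σ(u)² = 99.0000, Σln w = 10.0421, Σu·ln w = 39.4632).
Δ = 99.0000·6 − (19.0000)² = 233.0000; k = (39.4632·6 − 19.0000·10.0421)/233.0000 = 0.19734, ln C = (99.0000·10.0421 − 19.0000·39.4632)/233.0000 = 1.04878.

k = 0.197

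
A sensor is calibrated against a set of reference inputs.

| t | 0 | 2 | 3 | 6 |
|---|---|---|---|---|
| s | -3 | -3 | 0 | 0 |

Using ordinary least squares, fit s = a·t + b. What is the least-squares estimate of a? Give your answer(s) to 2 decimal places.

From the data, Σt·t = 49, Σt = 11, Σ1 = 4.
And Σt·s = -6, Σs = -6.
Normal equations: [[49, 11]; [11, 4]]·[a, b]ᵀ = [-6, -6]ᵀ.
Eliminating b: 4·(row 1) − 11·(row 2) gives 75·a = 4·(-6) − 11·(-6) = 42, so a = 14/25.
Then b = ((-6) − 11·(14/25))/4 = -76/25.

a = 0.56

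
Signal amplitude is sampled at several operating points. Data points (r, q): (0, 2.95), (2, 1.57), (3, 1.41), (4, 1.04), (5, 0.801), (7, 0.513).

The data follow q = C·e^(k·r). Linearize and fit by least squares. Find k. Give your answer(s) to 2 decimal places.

k = -0.25

Taking logs, ln q = k·r + ln C, so regress ln q on r.
Σr = 21.0000, Σ(r)² = 103.0000, Σln q = 1.0263, Σr·ln q = -3.6920.
Equations: 103.0000·k + 21.0000·ln C = -3.6920;  21.0000·k + 6·ln C = 1.0263.
Solving (det = 177.0000): k = -0.24692, ln C = 1.03527.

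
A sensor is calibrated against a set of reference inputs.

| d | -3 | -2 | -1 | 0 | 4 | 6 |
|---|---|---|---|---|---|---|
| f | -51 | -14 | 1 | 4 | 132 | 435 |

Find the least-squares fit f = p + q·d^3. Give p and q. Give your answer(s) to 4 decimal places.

Normal-equation sums: Σ1 = 6, Σd^3 = 244, Σd^3·d^3 = 51546.
And Σf = 507, Σd^3·f = 103896.
Normal equations: [[6, 244]; [244, 51546]]·[p, q]ᵀ = [507, 103896]ᵀ.
Eliminating q: 51546·(row 1) − 244·(row 2) gives 249740·p = 51546·507 − 244·103896 = 783198, so p = 391599/124870.
Then q = (103896 − 244·(391599/124870))/51546 = 124917/62435.

p = 3.1361, q = 2.0008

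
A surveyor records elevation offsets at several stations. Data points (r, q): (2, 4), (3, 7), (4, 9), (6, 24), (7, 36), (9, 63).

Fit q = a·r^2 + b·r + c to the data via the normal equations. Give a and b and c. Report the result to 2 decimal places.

From the data, Σr^2·r^2 = 10611, Σr^2·r = 1387, Σr^2 = 195, Σr·r = 195, Σr = 31, Σ1 = 6.
Right-hand side: Σr^2·q = 7954, Σr·q = 1028, Σq = 143.
So XᵀX·[a, b, c]ᵀ = Xᵀq: [[10611, 1387, 195]; [1387, 195, 31]; [195, 31, 6]]·[a, b, c]ᵀ = [7954, 1028, 143]ᵀ.
Inverting the 3×3 Gram matrix, [a, b, c]ᵀ = [1483/1320, -1733/440, 2531/330]ᵀ.

a = 1.12, b = -3.94, c = 7.67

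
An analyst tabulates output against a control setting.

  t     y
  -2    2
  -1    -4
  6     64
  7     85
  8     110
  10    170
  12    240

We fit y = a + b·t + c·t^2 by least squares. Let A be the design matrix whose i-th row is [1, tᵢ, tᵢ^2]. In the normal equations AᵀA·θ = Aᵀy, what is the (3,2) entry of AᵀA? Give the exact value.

Row 3 ↔ basis t^2, column 2 ↔ basis t, so (AᵀA)_{3,2} = Σᵢ (t^2)·(t) = (4)·(-2) + (1)·(-1) + (36)·(6) + (49)·(7) + (64)·(8) + (100)·(10) + (144)·(12) = 3790.

3790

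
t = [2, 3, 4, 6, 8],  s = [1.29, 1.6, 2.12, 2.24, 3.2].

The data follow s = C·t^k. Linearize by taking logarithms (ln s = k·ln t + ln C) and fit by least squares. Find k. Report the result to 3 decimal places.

k = 0.614

Taking logs, ln s = k·ln t + ln C, so regress ln s on ln t.
Σln t = 7.0493, Σ(ln t)² = 11.1437, Σln s = 3.4457, Σln t·ln s = 5.5983.
Equations: 11.1437·k + 7.0493·ln C = 5.5983;  7.0493·k + 5·ln C = 3.4457.
Δ = 11.1437·5 − (7.0493)² = 6.0265; k = (5.5983·5 − 7.0493·3.4457)/6.0265 = 0.61425, ln C = (11.1437·3.4457 − 7.0493·5.5983)/6.0265 = -0.17686.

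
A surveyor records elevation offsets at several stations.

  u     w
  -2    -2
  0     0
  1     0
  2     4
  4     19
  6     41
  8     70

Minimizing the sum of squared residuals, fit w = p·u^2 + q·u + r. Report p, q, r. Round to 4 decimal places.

From the data, Σu^2·u^2 = 5681, Σu^2·u = 793, Σu^2 = 125, Σu·u = 125, Σu = 19, Σ1 = 7.
Moment sums: Σu^2·w = 6268, Σu·w = 894, Σw = 132.
AᵀA·[p, q, r]ᵀ = Aᵀw becomes [[5681, 793, 125]; [793, 125, 19]; [125, 19, 7]]·[p, q, r]ᵀ = [6268, 894, 132]ᵀ.
Row-reducing yields p = 77188/82929, q = 128083/82929, r = -54069/27643.

p = 0.9308, q = 1.5445, r = -1.9560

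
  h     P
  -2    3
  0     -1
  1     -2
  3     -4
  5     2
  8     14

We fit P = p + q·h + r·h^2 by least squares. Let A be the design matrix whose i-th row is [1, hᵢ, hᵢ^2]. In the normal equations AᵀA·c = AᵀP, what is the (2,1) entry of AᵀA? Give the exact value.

Row 2 ↔ basis h, column 1 ↔ basis 1, so (AᵀA)_{2,1} = Σᵢ h = (-2)·(1) + (0)·(1) + (1)·(1) + (3)·(1) + (5)·(1) + (8)·(1) = 15.

15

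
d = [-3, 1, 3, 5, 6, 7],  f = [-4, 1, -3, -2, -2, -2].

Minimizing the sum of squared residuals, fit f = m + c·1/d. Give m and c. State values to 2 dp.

From the data, Σ1 = 6, Σ1/d = 317/210, Σ1/d·1/d = 6421/4900.
For Xᵀf: Σf = -12, Σ1/d·f = 11/35.
Normal equations: [[6, 317/210]; [317/210, 6421/4900]]·[m, c]ᵀ = [-12, 11/35]ᵀ.
Eliminating c: (6421/4900)·(row 1) − (317/210)·(row 2) gives (49249/8820)·m = (6421/4900)·(-12) − (317/210)·(11/35) = -23813/1470, so m = -142878/49249.
Then c = ((11/35) − (317/210)·(-142878/49249))/(6421/4900) = 176400/49249.

m = -2.90, c = 3.58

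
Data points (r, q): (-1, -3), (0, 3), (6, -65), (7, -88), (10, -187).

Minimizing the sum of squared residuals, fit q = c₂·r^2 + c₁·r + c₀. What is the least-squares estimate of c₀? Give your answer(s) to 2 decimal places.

The normal system AᵀA·[c₂, c₁, c₀]ᵀ = Aᵀq is [[13698, 1558, 186]; [1558, 186, 22]; [186, 22, 5]]·[c₂, c₁, c₀]ᵀ = [-25355, -2873, -340]ᵀ.
Inverting the 3×3 Gram matrix, [c₂, c₁, c₀]ᵀ = [-71897/36038, 19903/18019, 24419/18019]ᵀ.

c₀ = 1.36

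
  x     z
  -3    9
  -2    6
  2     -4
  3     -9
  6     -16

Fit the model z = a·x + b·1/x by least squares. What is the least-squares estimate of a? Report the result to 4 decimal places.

a = -2.7519

Compute the Gram sums: Σx·x = 62, Σx·1/x = 5, Σ1/x·1/x = 3/4.
Moment sums: Σx·z = -170, Σ1/x·z = -41/3.
Normal equations: [[62, 5]; [5, 3/4]]·[a, b]ᵀ = [-170, -41/3]ᵀ.
Determinant 62·(3/4) − 5² = 43/2.
a = ((-170)·(3/4) − 5·(-41/3))/(43/2) = -355/129; b = (62·(-41/3) − 5·(-170))/(43/2) = 16/129.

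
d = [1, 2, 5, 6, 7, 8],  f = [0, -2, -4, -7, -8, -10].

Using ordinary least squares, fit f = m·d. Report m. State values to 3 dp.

From the data, Σd·d = 179.
For Mᵀf: Σd·f = -202.
Normal equations: [[179]]·[m]ᵀ = [-202]ᵀ.
Hence m = -202 / 179 ≈ -1.12849.

m = -1.128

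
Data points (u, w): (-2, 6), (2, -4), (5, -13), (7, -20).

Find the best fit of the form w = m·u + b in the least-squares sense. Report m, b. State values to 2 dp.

From the data, Σu·u = 82, Σu = 12, Σ1 = 4.
And Σu·w = -225, Σw = -31.
Eliminating b: 4·(row 1) − 12·(row 2) gives 184·m = 4·(-225) − 12·(-31) = -528, so m = -66/23.
Then b = ((-31) − 12·(-66/23))/4 = 79/92.

m = -2.87, b = 0.86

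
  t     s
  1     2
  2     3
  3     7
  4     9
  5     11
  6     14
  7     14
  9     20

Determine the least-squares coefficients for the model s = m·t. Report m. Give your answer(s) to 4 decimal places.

Normal-equation sums: Σt·t = 221.
For Aᵀs: Σt·s = 482.
AᵀA·[m]ᵀ = Aᵀs becomes [[221]]·[m]ᵀ = [482]ᵀ.
Hence m = 482 / 221 ≈ 2.181.

m = 2.1810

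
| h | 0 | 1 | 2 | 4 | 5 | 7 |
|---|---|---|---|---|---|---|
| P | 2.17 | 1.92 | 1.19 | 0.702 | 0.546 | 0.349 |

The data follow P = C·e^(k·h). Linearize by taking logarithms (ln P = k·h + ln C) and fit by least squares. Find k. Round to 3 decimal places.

Taking logs, ln P = k·h + ln C, so regress ln P on h.
Σh = 19.0000, Σ(h)² = 95.0000, Σln P = -0.4106, Σh·ln P = -10.8095.
Equations: 95.0000·k + 19.0000·ln C = -10.8095;  19.0000·k + 6·ln C = -0.4106.
Slope k = (n·Σh·ln P − Σh·Σln P)/(n·Σ(h)² − (Σh)²) = (6·-10.8095 − 19.0000·-0.4106)/209.0000 = -0.27299; ln C = (Σln P − k·Σh)/n = 0.79603.

k = -0.273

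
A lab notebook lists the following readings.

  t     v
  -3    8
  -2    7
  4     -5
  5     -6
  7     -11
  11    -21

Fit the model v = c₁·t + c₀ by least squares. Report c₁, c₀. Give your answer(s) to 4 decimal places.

Forming AᵀA = [[224, 22]; [22, 6]] and Aᵀv = [-396, -28]ᵀ gives AᵀA·[c₁, c₀]ᵀ = Aᵀv.
det = 224·6 − 22² = 860.
c₁ = ((-396)·6 − 22·(-28))/860 = -88/43; c₀ = (224·(-28) − 22·(-396))/860 = 122/43.

c₁ = -2.0465, c₀ = 2.8372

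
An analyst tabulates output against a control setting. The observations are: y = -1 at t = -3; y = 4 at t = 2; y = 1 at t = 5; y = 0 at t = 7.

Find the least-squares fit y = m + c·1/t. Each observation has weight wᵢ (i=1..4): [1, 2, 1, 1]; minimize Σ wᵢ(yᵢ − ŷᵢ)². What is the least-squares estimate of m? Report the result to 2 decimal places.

From the data, Σwᵢ·1 = 5, Σwᵢ·1/t = 106/105, Σwᵢ·1/t·1/t = 14807/22050.
For AᵀWy: Σwᵢ·y = 8, Σwᵢ·1/t·y = 68/15.
Determinant 5·(14807/22050) − (106/105)² = 51563/22050.
m = (8·(14807/22050) − (106/105)·(68/15))/(51563/22050) = 17544/51563; c = (5·(68/15) − (106/105)·8)/(51563/22050) = 321720/51563.

m = 0.34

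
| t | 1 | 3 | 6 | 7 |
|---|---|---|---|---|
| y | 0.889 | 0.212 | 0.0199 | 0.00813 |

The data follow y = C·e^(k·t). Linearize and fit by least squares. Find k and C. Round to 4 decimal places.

Linearized form: ln y = k·t + ln C. From the 4 transformed points,
Σt = 17.0000, Σ(t)² = 95.0000, Σln y = -10.3981, Σt·ln y = -61.9587.
Equations: 95.0000·k + 17.0000·ln C = -61.9587;  17.0000·k + 4·ln C = -10.3981.
Slope k = (n·Σt·ln y − Σt·Σln y)/(n·Σ(t)² − (Σt)²) = (4·-61.9587 − 17.0000·-10.3981)/91.0000 = -0.78097; ln C = (Σln y − k·Σt)/n = 0.71960, so C = exp(0.71960) = 2.05360.

k = -0.7810, C = 2.0536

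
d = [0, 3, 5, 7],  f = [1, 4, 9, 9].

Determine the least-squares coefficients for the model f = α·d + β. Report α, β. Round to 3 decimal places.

Forming AᵀA = [[83, 15]; [15, 4]] and Aᵀf = [120, 23]ᵀ gives AᵀA·[α, β]ᵀ = Aᵀf.
det = 83·4 − 15² = 107.
α = (120·4 − 15·23)/107 = 135/107; β = (83·23 − 15·120)/107 = 109/107.

α = 1.262, β = 1.019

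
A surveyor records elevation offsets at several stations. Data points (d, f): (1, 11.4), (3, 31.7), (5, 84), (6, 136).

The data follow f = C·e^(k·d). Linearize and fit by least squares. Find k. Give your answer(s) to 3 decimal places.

Taking logs, ln f = k·d + ln C, so regress ln f on d.
AᵀA = [[71.0000, 15.0000]; [15.0000, 4]], rhs = [64.4326, 15.2334]ᵀ  (here Σd = 15.0000, Σ(d)² = 71.0000, Σln f = 15.2334, Σd·ln f = 64.4326).
Solving (det = 59.0000): k = 0.49541, ln C = 1.95056.

k = 0.495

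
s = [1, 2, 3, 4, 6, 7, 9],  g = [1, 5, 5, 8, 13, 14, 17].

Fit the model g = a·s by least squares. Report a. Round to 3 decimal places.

Normal-equation sums: Σs·s = 196.
Moment sums: Σs·g = 387.
Normal equations: [[196]]·[a]ᵀ = [387]ᵀ.
a = 387/196 = 1.97449.

a = 1.974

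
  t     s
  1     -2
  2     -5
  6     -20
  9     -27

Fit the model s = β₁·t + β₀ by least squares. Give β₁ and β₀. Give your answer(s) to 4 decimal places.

The normal system MᵀM·[β₁, β₀]ᵀ = Mᵀs is [[122, 18]; [18, 4]]·[β₁, β₀]ᵀ = [-375, -54]ᵀ.
Determinant 122·4 − 18² = 164.
β₁ = ((-375)·4 − 18·(-54))/164 = -132/41; β₀ = (122·(-54) − 18·(-375))/164 = 81/82.

β₁ = -3.2195, β₀ = 0.9878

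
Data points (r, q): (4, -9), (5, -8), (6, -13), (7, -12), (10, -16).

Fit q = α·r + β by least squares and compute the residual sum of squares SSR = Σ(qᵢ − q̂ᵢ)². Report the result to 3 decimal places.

Entries of MᵀM: Σr·r = 226, Σr = 32, Σ1 = 5.
For Mᵀq: Σr·q = -398, Σq = -58.
Normal equations: [[226, 32]; [32, 5]]·[α, β]ᵀ = [-398, -58]ᵀ.
det = 226·5 − 32² = 106.
α = ((-398)·5 − 32·(-58))/106 = -67/53; β = (226·(-58) − 32·(-398))/106 = -186/53.
Residuals: -23/53, 97/53, -101/53, 19/53, 8/53; SSR = 388/53.

SSR = 7.321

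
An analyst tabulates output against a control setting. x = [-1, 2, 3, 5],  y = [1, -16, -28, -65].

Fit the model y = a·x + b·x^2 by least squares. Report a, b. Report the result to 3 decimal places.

Setting ∂/∂a … = 0 gives: 39·a + 159·b = -442;  159·a + 723·b = -1940.
(Σx·x = 39, Σx·x^2 = 159, Σx^2·x^2 = 723, Σx·y = -442, Σx^2·y = -1940.)
Δ = 39·723 − 159² = 2916.
a = ((-442)·723 − 159·(-1940))/2916 = -617/162; b = (39·(-1940) − 159·(-442))/2916 = -299/162.

a = -3.809, b = -1.846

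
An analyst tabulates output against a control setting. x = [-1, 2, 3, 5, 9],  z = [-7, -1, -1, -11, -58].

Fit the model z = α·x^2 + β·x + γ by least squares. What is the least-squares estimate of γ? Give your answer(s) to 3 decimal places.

From the data, Σx^2·x^2 = 7284, Σx^2·x = 888, Σx^2 = 120, Σx·x = 120, Σx = 18, Σ1 = 5.
And Σx^2·z = -4993, Σx·z = -575, Σz = -78.
So AᵀA·[α, β, γ]ᵀ = Aᵀz: [[7284, 888, 120]; [888, 120, 18]; [120, 18, 5]]·[α, β, γ]ᵀ = [-4993, -575, -78]ᵀ.
Inverting the 3×3 Gram matrix, [α, β, γ]ᵀ = [-1765/1628, 17711/4884, -195/74]ᵀ.

γ = -2.635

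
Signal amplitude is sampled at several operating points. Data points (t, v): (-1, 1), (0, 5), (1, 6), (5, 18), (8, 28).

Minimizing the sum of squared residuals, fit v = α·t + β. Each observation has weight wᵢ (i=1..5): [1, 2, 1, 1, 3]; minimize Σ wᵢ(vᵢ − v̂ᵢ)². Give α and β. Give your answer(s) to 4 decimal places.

Compute the Gram sums: Σwᵢ·t·t = 219, Σwᵢ·t = 29, Σwᵢ·1 = 8.
Right-hand side: Σwᵢ·t·v = 767, Σwᵢ·v = 119.
Normal equations: [[219, 29]; [29, 8]]·[α, β]ᵀ = [767, 119]ᵀ.
Determinant 219·8 − 29² = 911.
α = (767·8 − 29·119)/911 = 2685/911; β = (219·119 − 29·767)/911 = 3818/911.

α = 2.9473, β = 4.1910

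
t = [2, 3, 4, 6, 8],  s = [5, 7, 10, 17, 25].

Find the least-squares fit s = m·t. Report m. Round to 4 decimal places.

m = 2.8915

From the data, Σt·t = 129.
And Σt·s = 373.
So AᵀA·[m]ᵀ = Aᵀs: [[129]]·[m]ᵀ = [373]ᵀ.
Hence m = 373 / 129 ≈ 2.89147.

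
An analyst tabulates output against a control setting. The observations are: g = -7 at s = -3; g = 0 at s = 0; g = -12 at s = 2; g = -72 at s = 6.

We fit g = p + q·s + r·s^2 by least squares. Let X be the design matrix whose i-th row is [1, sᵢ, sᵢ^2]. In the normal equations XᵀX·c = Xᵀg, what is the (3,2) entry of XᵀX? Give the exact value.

Row 3 ↔ basis s^2, column 2 ↔ basis s, so (XᵀX)_{3,2} = Σᵢ (s^2)·(s) = (9)·(-3) + (0)·(0) + (4)·(2) + (36)·(6) = 197.

197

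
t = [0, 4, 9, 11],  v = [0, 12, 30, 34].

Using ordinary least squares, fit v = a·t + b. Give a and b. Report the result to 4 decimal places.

a = 3.1892, b = -0.1351

Compute the Gram sums: Σt·t = 218, Σt = 24, Σ1 = 4.
Right-hand side: Σt·v = 692, Σv = 76.
So AᵀA·[a, b]ᵀ = Aᵀv: [[218, 24]; [24, 4]]·[a, b]ᵀ = [692, 76]ᵀ.
det = 218·4 − 24² = 296.
a = (692·4 − 24·76)/296 = 118/37; b = (218·76 − 24·692)/296 = -5/37.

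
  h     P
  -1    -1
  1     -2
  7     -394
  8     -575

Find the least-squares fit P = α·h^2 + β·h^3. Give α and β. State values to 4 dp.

α = -1.4446, β = -0.9424

AᵀA·[α, β]ᵀ = AᵀP reads: 6499·α + 49575·β = -56109;  49575·α + 379795·β = -429543.
det = 6499·379795 − 49575² = 10607080.
α = ((-56109)·379795 − 49575·(-429543))/10607080 = -1532343/1060708; β = (6499·(-429543) − 49575·(-56109))/10607080 = -4998141/5303540.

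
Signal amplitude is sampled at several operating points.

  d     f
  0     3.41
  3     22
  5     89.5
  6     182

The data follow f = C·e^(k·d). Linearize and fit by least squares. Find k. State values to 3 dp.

Taking logs, ln f = k·d + ln C, so regress ln f on d.
Over the data: Σd = 14.0000, Σ(d)² = 70.0000, Σln f = 14.0160, Σd·ln f = 62.9684.
Normal system: [[70.0000, 14.0000]; [14.0000, 4]]·[k, ln C]ᵀ = [62.9684, 14.0160]ᵀ.
Solving (det = 84.0000): k = 0.66249, ln C = 1.18527.

k = 0.662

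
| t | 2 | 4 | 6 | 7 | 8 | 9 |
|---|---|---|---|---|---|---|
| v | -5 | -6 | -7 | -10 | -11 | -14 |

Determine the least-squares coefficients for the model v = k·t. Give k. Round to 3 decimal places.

Normal-equation sums: Σt·t = 250.
Moment sums: Σt·v = -360.
Hence k = -360 / 250 ≈ -1.44.

k = -1.440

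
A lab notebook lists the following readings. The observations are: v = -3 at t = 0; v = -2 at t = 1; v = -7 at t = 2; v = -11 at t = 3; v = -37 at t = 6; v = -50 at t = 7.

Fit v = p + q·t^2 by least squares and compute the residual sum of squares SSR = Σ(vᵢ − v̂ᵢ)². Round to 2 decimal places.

With design matrix M, MᵀM = [[6, 99]; [99, 3795]] and Mᵀv = [-110, -3911]ᵀ.
Δ = 6·3795 − 99² = 12969.
p = ((-110)·3795 − 99·(-3911))/12969 = -7/3; q = (6·(-3911) − 99·(-110))/12969 = -32/33.
Residuals: -2/3, 43/33, -26/33, 2/33, 8/33, -5/33; SSR = 94/33.

SSR = 2.85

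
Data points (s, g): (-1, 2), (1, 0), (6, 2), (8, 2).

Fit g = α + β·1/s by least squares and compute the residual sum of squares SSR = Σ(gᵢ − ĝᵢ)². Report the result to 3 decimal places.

SSR = 1.300

Entries of MᵀM: Σ1 = 4, Σ1/s = 7/24, Σ1/s·1/s = 1177/576.
For Mᵀg: Σg = 6, Σ1/s·g = -17/12.
MᵀM·[α, β]ᵀ = Mᵀg becomes [[4, 7/24]; [7/24, 1177/576]]·[α, β]ᵀ = [6, -17/12]ᵀ.
Eliminating β: (1177/576)·(row 1) − (7/24)·(row 2) gives (1553/192)·α = (1177/576)·6 − (7/24)·(-17/12) = 1825/144, so α = 7300/4659.
Then β = ((-17/12) − (7/24)·(7300/4659))/(1177/576) = -1424/1553.
Residuals: -2254/4659, -3028/4659, 910/1553, 2552/4659; SSR = 6056/4659.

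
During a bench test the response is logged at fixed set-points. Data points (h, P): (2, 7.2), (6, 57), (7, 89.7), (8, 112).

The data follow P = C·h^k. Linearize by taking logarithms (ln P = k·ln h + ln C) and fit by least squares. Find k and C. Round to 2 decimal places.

With ln Pᵢ as the transformed response and ln hᵢ as the regressor:
Σln h = 6.5103, Σ(ln h)² = 11.8015, Σln P = 15.2321, Σln h·ln P = 27.1741.
Equations: 11.8015·k + 6.5103·ln C = 27.1741;  6.5103·k + 4·ln C = 15.2321.
Slope k = (n·Σln h·ln P − Σln h·Σln P)/(n·Σ(ln h)² − (Σln h)²) = (4·27.1741 − 6.5103·15.2321)/4.8225 = 1.97643; ln C = (Σln P − k·Σln h)/n = 0.59126, so C = exp(0.59126) = 1.80627.

k = 1.98, C = 1.81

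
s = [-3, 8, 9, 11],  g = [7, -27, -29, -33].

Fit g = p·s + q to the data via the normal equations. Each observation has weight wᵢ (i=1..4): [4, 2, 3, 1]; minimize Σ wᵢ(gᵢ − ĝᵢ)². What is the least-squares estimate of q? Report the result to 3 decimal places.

q = -2.072

Entries of AᵀWA: Σwᵢ·s·s = 528, Σwᵢ·s = 42, Σwᵢ·1 = 10.
Moment sums: Σwᵢ·s·g = -1662, Σwᵢ·g = -146.
AᵀWA·[p, q]ᵀ = AᵀWg becomes [[528, 42]; [42, 10]]·[p, q]ᵀ = [-1662, -146]ᵀ.
det = 528·10 − 42² = 3516.
p = ((-1662)·10 − 42·(-146))/3516 = -874/293; q = (528·(-146) − 42·(-1662))/3516 = -607/293.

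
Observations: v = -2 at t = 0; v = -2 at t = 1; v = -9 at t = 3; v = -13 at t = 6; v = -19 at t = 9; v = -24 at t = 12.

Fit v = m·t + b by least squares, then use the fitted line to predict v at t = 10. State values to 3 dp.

v̂ = -20.636

With design matrix X, XᵀX = [[271, 31]; [31, 6]] and Xᵀv = [-566, -69]ᵀ.
Δ = 271·6 − 31² = 665.
m = ((-566)·6 − 31·(-69))/665 = -1257/665; b = (271·(-69) − 31·(-566))/665 = -1153/665.
At t = 10: v̂ = (-1257/665)·(10) + (-1153/665)·(1) = -13723/665.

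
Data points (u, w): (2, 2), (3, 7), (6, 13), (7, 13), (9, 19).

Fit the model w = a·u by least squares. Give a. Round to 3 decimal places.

a = 2.039

With design matrix X, XᵀX = [[179]] and Xᵀw = [365]ᵀ.
a = 365/179 = 2.03911.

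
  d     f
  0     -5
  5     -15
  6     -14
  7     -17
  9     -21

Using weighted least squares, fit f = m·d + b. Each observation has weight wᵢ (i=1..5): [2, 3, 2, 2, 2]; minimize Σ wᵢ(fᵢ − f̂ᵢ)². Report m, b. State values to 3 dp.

m = -1.725, b = -5.203

Normal-equation sums: Σwᵢ·d·d = 407, Σwᵢ·d = 59, Σwᵢ·1 = 11.
And Σwᵢ·d·f = -1009, Σwᵢ·f = -159.
det = 407·11 − 59² = 996.
m = ((-1009)·11 − 59·(-159))/996 = -859/498; b = (407·(-159) − 59·(-1009))/996 = -2591/498.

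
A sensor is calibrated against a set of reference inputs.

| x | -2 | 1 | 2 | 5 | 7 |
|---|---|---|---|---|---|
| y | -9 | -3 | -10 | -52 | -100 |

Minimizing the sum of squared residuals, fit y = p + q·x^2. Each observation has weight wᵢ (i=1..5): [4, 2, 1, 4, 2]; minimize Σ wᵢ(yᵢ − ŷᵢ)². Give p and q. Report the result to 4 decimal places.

p = -1.1523, q = -2.0228

Sums needed: Σwᵢ·1 = 13, Σwᵢ·x^2 = 220, Σwᵢ·x^2·x^2 = 7384.
Right-hand side: Σwᵢ·y = -460, Σwᵢ·x^2·y = -15190.
Determinant 13·7384 − 220² = 47592.
p = ((-460)·7384 − 220·(-15190))/47592 = -2285/1983; q = (13·(-15190) − 220·(-460))/47592 = -16045/7932.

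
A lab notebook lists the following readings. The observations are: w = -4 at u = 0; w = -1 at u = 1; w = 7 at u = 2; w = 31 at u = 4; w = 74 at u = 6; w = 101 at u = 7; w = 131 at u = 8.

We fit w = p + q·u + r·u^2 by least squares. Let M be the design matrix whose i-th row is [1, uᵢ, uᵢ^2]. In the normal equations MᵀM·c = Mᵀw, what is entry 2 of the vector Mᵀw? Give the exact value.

Entry 2 ↔ basis u, so (Mᵀw)_{2} = Σᵢ (u)·wᵢ = (0)·(-4) + (1)·(-1) + (2)·(7) + (4)·(31) + (6)·(74) + (7)·(101) + (8)·(131) = 2336.

2336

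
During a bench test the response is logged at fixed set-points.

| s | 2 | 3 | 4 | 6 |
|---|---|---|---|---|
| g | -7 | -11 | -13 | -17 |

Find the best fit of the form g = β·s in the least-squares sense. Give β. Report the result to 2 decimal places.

β = -3.09

Compute the Gram sums: Σs·s = 65.
And Σs·g = -201.
Normal equations: [[65]]·[β]ᵀ = [-201]ᵀ.
Hence β = -201 / 65 ≈ -3.09231.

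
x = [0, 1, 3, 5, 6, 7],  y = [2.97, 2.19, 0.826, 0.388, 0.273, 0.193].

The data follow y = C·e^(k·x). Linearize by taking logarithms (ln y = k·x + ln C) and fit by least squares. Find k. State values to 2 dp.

k = -0.40

Taking logs, ln y = k·x + ln C, so regress ln y on x.
Over the data: Σx = 22.0000, Σ(x)² = 120.0000, Σln y = -2.2088, Σx·ln y = -23.8285.
Normal system: [[120.0000, 22.0000]; [22.0000, 6]]·[k, ln C]ᵀ = [-23.8285, -2.2088]ᵀ.
Solving (det = 236.0000): k = -0.39990, ln C = 1.09818.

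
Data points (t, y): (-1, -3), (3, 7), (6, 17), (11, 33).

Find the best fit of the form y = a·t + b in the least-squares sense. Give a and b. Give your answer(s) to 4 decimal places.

a = 3.0293, b = -0.8893

With design matrix X, XᵀX = [[167, 19]; [19, 4]] and Xᵀy = [489, 54]ᵀ.
Eliminating b: 4·(row 1) − 19·(row 2) gives 307·a = 4·489 − 19·54 = 930, so a = 930/307.
Then b = (54 − 19·(930/307))/4 = -273/307.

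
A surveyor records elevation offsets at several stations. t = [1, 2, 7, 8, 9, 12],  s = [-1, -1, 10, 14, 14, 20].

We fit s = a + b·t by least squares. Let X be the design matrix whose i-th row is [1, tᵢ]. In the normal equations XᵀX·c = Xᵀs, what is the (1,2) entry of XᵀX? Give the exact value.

Row 1 ↔ basis 1, column 2 ↔ basis t, so (XᵀX)_{1,2} = Σᵢ t = (1)·(1) + (1)·(2) + (1)·(7) + (1)·(8) + (1)·(9) + (1)·(12) = 39.

39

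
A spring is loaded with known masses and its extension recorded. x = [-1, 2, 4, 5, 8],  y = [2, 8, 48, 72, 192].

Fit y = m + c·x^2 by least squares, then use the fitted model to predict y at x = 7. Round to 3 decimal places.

ŷ = 146.281

The normal equations are: 5·m + 110·c = 322;  110·m + 4994·c = 14890.
Determinant 5·4994 − 110² = 12870.
m = (322·4994 − 110·14890)/12870 = -452/195; c = (5·14890 − 110·322)/12870 = 1301/429.
At x = 7: ŷ = (-452/195)·(1) + (1301/429)·(49) = 104591/715.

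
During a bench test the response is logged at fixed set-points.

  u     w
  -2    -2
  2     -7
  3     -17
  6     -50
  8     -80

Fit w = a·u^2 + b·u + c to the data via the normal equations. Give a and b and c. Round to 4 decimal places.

a = -1.0117, b = -1.8449, c = -1.2534

Forming MᵀM = [[5505, 755, 117]; [755, 117, 17]; [117, 17, 5]] and Mᵀw = [-7109, -1001, -156]ᵀ gives MᵀM·[a, b, c]ᵀ = Mᵀw.
Inverting the 3×3 Gram matrix, [a, b, c]ᵀ = [-91627/90566, -167081/90566, -8108/6469]ᵀ.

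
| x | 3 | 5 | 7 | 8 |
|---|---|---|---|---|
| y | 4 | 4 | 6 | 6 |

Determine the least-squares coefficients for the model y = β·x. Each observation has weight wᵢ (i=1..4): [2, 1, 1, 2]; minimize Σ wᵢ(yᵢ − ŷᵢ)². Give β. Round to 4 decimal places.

AᵀWA·[β]ᵀ = AᵀWy reads: 220·β = 182.
(Σwᵢ·x·x = 220, Σwᵢ·x·y = 182.)
Hence β = 182 / 220 ≈ 0.827273.

β = 0.8273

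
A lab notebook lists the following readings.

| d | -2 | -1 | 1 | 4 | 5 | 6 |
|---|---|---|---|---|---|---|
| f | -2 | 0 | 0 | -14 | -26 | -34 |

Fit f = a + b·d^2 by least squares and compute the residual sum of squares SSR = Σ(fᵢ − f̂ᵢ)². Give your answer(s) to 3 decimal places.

SSR = 6.775

Sums needed: Σ1 = 6, Σd^2 = 83, Σd^2·d^2 = 2195.
And Σf = -76, Σd^2·f = -2106.
Normal equations: [[6, 83]; [83, 2195]]·[a, b]ᵀ = [-76, -2106]ᵀ.
Δ = 6·2195 − 83² = 6281.
a = ((-76)·2195 − 83·(-2106))/6281 = 7978/6281; b = (6·(-2106) − 83·(-76))/6281 = -6328/6281.
Residuals: 4772/6281, -150/571, -150/571, 5336/6281, -13084/6281, 6276/6281; SSR = 42552/6281.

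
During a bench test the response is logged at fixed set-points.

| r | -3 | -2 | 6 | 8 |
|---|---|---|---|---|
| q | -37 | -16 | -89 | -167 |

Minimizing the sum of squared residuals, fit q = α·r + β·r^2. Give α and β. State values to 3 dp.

α = 3.020, β = -2.984

Compute the Gram sums: Σr·r = 113, Σr·r^2 = 693, Σr^2·r^2 = 5489.
And Σr·q = -1727, Σr^2·q = -14289.
Normal equations: [[113, 693]; [693, 5489]]·[α, β]ᵀ = [-1727, -14289]ᵀ.
Eliminating β: 5489·(row 1) − 693·(row 2) gives 140008·α = 5489·(-1727) − 693·(-14289) = 422774, so α = 19217/6364.
Then β = ((-14289) − 693·(19217/6364))/5489 = -18993/6364.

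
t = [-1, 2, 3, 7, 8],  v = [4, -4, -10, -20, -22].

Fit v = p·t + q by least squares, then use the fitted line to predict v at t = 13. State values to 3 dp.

v̂ = -37.328

Setting ∂/∂p … = 0 gives: 127·p + 19·q = -358;  19·p + 5·q = -52.
(Σt·t = 127, Σt = 19, Σ1 = 5, Σt·v = -358, Σv = -52.)
Δ = 127·5 − 19² = 274.
p = ((-358)·5 − 19·(-52))/274 = -401/137; q = (127·(-52) − 19·(-358))/274 = 99/137.
At t = 13: v̂ = (-401/137)·(13) + (99/137)·(1) = -5114/137.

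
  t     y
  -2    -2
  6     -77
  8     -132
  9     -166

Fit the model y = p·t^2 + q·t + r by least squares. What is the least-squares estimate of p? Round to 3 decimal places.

p = -1.844

With design matrix X, XᵀX = [[11969, 1449, 185]; [1449, 185, 21]; [185, 21, 4]] and Xᵀy = [-24674, -3008, -377]ᵀ.
Inverting the 3×3 Gram matrix, [p, q, r]ᵀ = [-7621/4132, -106063/53716, 19056/13429]ᵀ.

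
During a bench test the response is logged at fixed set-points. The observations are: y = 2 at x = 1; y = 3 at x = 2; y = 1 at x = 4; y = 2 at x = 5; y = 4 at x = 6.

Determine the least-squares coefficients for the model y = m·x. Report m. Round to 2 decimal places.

Compute the Gram sums: Σx·x = 82.
Right-hand side: Σx·y = 46.
Hence m = 46 / 82 ≈ 0.560976.

m = 0.56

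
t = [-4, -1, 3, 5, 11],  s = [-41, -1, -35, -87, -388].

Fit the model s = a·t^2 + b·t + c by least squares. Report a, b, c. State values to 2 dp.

Compute the Gram sums: Σt^2·t^2 = 15604, Σt^2·t = 1418, Σt^2 = 172, Σt·t = 172, Σt = 14, Σ1 = 5.
Moment sums: Σt^2·s = -50095, Σt·s = -4643, Σs = -552.
Inverting the 3×3 Gram matrix, [a, b, c]ᵀ = [-341805/113782, -243691/113782, -60553/56891]ᵀ.

a = -3.00, b = -2.14, c = -1.06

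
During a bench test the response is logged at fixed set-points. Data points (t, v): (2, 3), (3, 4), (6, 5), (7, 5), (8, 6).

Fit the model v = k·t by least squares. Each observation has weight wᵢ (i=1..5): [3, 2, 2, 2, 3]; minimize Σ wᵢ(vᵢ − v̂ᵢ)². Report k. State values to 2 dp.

k = 0.81

Normal-equation sums: Σwᵢ·t·t = 392.
And Σwᵢ·t·v = 316.
Hence k = 316 / 392 ≈ 0.806122.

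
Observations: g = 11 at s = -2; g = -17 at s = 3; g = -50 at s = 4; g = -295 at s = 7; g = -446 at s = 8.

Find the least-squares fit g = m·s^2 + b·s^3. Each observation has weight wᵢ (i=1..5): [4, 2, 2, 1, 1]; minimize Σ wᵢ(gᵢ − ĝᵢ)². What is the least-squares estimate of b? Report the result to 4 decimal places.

b = -0.9760

AᵀWA·[m, b]ᵀ = AᵀWg reads: 7235·m + 51981·b = -44729;  51981·m + 389699·b = -337207.
(Σwᵢ·s^2·s^2 = 7235, Σwᵢ·s^2·s^3 = 51981, Σwᵢ·s^3·s^3 = 389699, Σwᵢ·s^2·g = -44729, Σwᵢ·s^3·g = -337207.)
Δ = 7235·389699 − 51981² = 117447904.
m = ((-44729)·389699 − 51981·(-337207))/117447904 = 3047203/3670247; b = (7235·(-337207) − 51981·(-44729))/117447904 = -3582328/3670247.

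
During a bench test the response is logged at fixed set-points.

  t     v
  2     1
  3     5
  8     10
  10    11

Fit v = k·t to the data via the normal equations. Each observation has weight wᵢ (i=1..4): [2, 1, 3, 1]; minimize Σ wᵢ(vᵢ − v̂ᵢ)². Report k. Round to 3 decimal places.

MᵀWM·[k]ᵀ = MᵀWv reads: 309·k = 369.
k = 369/309 = 1.19417.

k = 1.194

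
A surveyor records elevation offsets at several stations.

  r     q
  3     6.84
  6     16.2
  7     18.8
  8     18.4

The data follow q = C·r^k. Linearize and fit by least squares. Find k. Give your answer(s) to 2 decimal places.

Let Y = ln q. Fitting Y = k·ln r + ln C by least squares:
Σln r = 6.9157, Σ(ln r)² = 12.5280, Σln q = 10.5540, Σln r·ln q = 18.8676.
Equations: 12.5280·k + 6.9157·ln C = 18.8676;  6.9157·k + 4·ln C = 10.5540.
Solving (det = 2.2847): k = 1.08617, ln C = 0.76059.

k = 1.09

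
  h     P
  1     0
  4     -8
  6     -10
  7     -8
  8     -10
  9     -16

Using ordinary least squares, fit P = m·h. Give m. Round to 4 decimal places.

m = -1.5061

Setting ∂/∂m … = 0 gives: 247·m = -372.
(Σh·h = 247, Σh·P = -372.)
m = (-372)/247 = -1.50607.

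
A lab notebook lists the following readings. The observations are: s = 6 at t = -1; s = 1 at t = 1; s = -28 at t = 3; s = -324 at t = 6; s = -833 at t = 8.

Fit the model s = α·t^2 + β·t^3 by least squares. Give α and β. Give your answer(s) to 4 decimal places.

Sums needed: Σt^2·t^2 = 5475, Σt^2·t^3 = 40787, Σt^3·t^3 = 309531.
For Mᵀs: Σt^2·s = -65221, Σt^3·s = -497241.
Determinant 5475·309531 − 40787² = 31102856.
α = ((-65221)·309531 − 40787·(-497241))/31102856 = 23261829/7775714; β = (5475·(-497241) − 40787·(-65221))/31102856 = -15556387/7775714.

α = 2.9916, β = -2.0006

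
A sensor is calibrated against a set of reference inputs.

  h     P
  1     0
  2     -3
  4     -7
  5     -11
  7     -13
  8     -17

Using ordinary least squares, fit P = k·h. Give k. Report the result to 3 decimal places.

The normal system AᵀA·[k]ᵀ = AᵀP is [[159]]·[k]ᵀ = [-316]ᵀ.
k = (-316)/159 = -1.98742.

k = -1.987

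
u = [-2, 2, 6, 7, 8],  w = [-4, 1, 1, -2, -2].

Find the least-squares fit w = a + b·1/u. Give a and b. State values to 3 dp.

a = -1.638, b = 5.042

With design matrix A, AᵀA = [[5, 73/168]; [73/168, 15913/28224]] and Aᵀw = [-6, 179/84]ᵀ.
Determinant 5·(15913/28224) − (73/168)² = 18559/7056.
a = ((-6)·(15913/28224) − (73/168)·(179/84))/(18559/7056) = -30403/18559; b = (5·(179/84) − (73/168)·(-6))/(18559/7056) = 93576/18559.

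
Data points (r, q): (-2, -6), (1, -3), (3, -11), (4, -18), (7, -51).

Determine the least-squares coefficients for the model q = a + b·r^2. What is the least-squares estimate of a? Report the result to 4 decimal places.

Compute the Gram sums: Σ1 = 5, Σr^2 = 79, Σr^2·r^2 = 2755.
For Xᵀq: Σq = -89, Σr^2·q = -2913.
Eliminating b: 2755·(row 1) − 79·(row 2) gives 7534·a = 2755·(-89) − 79·(-2913) = -15068, so a = -2.
Then b = ((-2913) − 79·(-2))/2755 = -1.

a = -2.0000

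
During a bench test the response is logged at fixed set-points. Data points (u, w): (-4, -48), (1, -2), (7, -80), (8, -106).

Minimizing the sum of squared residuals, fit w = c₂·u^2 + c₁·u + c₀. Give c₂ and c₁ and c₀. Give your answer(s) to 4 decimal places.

The normal equations are: 6754·c₂ + 792·c₁ + 130·c₀ = -11474;  792·c₂ + 130·c₁ + 12·c₀ = -1218;  130·c₂ + 12·c₁ + 4·c₀ = -236.
(Σu^2·u^2 = 6754, Σu^2·u = 792, Σu^2 = 130, Σu·u = 130, Σu = 12, Σ1 = 4, Σu^2·w = -11474, Σu·w = -1218, Σw = -236.)
Row-reducing yields c₂ = -25426/12687, c₁ = 13301/4229, c₀ = -41897/12687.

c₂ = -2.0041, c₁ = 3.1452, c₀ = -3.3024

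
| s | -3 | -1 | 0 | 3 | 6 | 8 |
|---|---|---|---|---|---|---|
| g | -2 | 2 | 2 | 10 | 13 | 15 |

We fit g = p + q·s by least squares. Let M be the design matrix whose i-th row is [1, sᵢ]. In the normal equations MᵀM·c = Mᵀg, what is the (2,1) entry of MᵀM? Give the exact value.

13

Row 2 ↔ basis s, column 1 ↔ basis 1, so (MᵀM)_{2,1} = Σᵢ s = (-3)·(1) + (-1)·(1) + (0)·(1) + (3)·(1) + (6)·(1) + (8)·(1) = 13.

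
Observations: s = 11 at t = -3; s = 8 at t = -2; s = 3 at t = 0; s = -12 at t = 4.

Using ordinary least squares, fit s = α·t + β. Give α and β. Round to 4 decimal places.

XᵀX·[α, β]ᵀ = Xᵀs reads: 29·α + (-1)·β = -97;  (-1)·α + 4·β = 10.
(Σt·t = 29, Σt = -1, Σ1 = 4, Σt·s = -97, Σs = 10.)
Δ = 29·4 − (-1)² = 115.
α = ((-97)·4 − (-1)·10)/115 = -378/115; β = (29·10 − (-1)·(-97))/115 = 193/115.

α = -3.2870, β = 1.6783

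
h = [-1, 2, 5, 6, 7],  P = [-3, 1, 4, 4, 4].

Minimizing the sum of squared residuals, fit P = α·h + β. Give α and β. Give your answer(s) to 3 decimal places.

Setting ∂/∂α … = 0 gives: 115·α + 19·β = 77;  19·α + 5·β = 10.
(Σh·h = 115, Σh = 19, Σ1 = 5, Σh·P = 77, ΣP = 10.)
Eliminating β: 5·(row 1) − 19·(row 2) gives 214·α = 5·77 − 19·10 = 195, so α = 195/214.
Then β = (10 − 19·(195/214))/5 = -313/214.

α = 0.911, β = -1.463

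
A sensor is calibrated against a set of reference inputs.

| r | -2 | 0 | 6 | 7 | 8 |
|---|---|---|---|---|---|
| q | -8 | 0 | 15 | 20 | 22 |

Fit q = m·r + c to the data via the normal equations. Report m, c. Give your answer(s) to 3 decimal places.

m = 2.918, c = -1.290

Sums needed: Σr·r = 153, Σr = 19, Σ1 = 5.
And Σr·q = 422, Σq = 49.
MᵀM·[m, c]ᵀ = Mᵀq becomes [[153, 19]; [19, 5]]·[m, c]ᵀ = [422, 49]ᵀ.
Determinant 153·5 − 19² = 404.
m = (422·5 − 19·49)/404 = 1179/404; c = (153·49 − 19·422)/404 = -521/404.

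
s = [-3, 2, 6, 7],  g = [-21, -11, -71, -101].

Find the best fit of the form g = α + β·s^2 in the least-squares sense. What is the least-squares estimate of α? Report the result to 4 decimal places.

α = -2.8090

Normal-equation sums: Σ1 = 4, Σs^2 = 98, Σs^2·s^2 = 3794.
Moment sums: Σg = -204, Σs^2·g = -7738.
So AᵀA·[α, β]ᵀ = Aᵀg: [[4, 98]; [98, 3794]]·[α, β]ᵀ = [-204, -7738]ᵀ.
det = 4·3794 − 98² = 5572.
α = ((-204)·3794 − 98·(-7738))/5572 = -559/199; β = (4·(-7738) − 98·(-204))/5572 = -2740/1393.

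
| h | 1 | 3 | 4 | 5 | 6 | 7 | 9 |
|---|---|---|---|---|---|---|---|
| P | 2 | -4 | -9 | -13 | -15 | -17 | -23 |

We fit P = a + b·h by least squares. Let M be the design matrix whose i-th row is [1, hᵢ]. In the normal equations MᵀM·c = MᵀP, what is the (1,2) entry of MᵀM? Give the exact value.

35

Row 1 ↔ basis 1, column 2 ↔ basis h, so (MᵀM)_{1,2} = Σᵢ h = (1)·(1) + (1)·(3) + (1)·(4) + (1)·(5) + (1)·(6) + (1)·(7) + (1)·(9) = 35.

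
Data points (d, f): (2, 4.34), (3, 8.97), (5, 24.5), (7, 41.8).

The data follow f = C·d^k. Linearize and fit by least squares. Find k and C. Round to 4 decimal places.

k = 1.8319, C = 1.2208

With ln fᵢ as the transformed response and ln dᵢ as the regressor:
XᵀX = [[8.0643, 5.3471]; [5.3471, 4]], rhs = [15.8396, 10.5933]ᵀ  (here Σln d = 5.3471, Σ(ln d)² = 8.0643, Σln f = 10.5933, Σln d·ln f = 15.8396).
Solving (det = 3.6655): k = 1.83192, ln C = 0.19947, so C = exp(0.19947) = 1.22075.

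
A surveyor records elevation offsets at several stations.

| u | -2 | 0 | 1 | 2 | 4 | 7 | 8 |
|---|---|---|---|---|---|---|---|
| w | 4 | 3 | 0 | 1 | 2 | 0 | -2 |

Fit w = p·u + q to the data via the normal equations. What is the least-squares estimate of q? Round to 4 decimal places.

Compute the Gram sums: Σu·u = 138, Σu = 20, Σ1 = 7.
Moment sums: Σu·w = -14, Σw = 8.
Δ = 138·7 − 20² = 566.
p = ((-14)·7 − 20·8)/566 = -129/283; q = (138·8 − 20·(-14))/566 = 692/283.

q = 2.4452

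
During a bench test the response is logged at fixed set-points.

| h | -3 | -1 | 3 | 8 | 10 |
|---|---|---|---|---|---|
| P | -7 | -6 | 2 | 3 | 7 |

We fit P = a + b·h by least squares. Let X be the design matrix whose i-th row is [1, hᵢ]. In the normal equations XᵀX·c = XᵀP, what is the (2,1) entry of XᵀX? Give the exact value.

17

Row 2 ↔ basis h, column 1 ↔ basis 1, so (XᵀX)_{2,1} = Σᵢ h = (-3)·(1) + (-1)·(1) + (3)·(1) + (8)·(1) + (10)·(1) = 17.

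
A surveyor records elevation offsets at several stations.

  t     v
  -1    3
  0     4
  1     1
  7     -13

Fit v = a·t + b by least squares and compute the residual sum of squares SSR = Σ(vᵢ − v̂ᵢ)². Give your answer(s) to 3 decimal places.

With design matrix M, MᵀM = [[51, 7]; [7, 4]] and Mᵀv = [-93, -5]ᵀ.
Eliminating b: 4·(row 1) − 7·(row 2) gives 155·a = 4·(-93) − 7·(-5) = -337, so a = -337/155.
Then b = ((-5) − 7·(-337/155))/4 = 396/155.
Residuals: -268/155, 224/155, 96/155, -52/155; SSR = 864/155.

SSR = 5.574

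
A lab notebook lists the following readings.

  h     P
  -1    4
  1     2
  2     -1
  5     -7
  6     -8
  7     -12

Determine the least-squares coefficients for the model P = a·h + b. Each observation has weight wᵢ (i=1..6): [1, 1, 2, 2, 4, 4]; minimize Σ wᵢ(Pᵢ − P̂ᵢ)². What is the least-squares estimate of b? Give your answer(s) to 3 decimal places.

b = 3.106

Forming MᵀWM = [[400, 66]; [66, 14]] and MᵀWP = [-604, -90]ᵀ gives MᵀWM·[a, b]ᵀ = MᵀWP.
Δ = 400·14 − 66² = 1244.
a = ((-604)·14 − 66·(-90))/1244 = -629/311; b = (400·(-90) − 66·(-604))/1244 = 966/311.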